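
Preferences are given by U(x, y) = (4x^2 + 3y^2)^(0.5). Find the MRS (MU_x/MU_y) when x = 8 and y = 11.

For CES with ρ = 2, MRS = (4/3)·(y/x)^(-1).
At (8, 11): MRS = 32/33.
That is, one extra unit of x is worth 32/33 units of y at the margin.

MRS = 32/33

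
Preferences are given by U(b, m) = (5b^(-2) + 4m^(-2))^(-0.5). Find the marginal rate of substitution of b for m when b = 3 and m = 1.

MRS = 5/108

For CES with ρ = -2, MRS = (5/4)·(m/b)^3.
At (3, 1): MRS = 5/108.
That is, one extra unit of b is worth 5/108 units of m at the margin.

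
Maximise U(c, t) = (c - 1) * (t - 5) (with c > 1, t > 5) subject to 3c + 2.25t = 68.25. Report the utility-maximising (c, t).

c* = 10, t* = 17

MU_c = (t−5), MU_t = (c−1).
MRS = (t−5)/(c−1).
Tangency: set MRS = p_c/p_t = 3/2.25 = 4/3.
So (t − 5)/(c − 1) = 4/3, i.e. (t − 5) = (4/3)·(c − 1).
Rewrite the budget in excess-of-subsistence terms: 3·(c − 1) + 2.25·(t − 5) = 68.25 − 3·1 − 2.25·5 = 54.
Substituting, 6·(c − 1) = 54, so c − 1 = 9 and c* = 10.
Then t − 5 = (4/3)·9 = 12, so t* = 17.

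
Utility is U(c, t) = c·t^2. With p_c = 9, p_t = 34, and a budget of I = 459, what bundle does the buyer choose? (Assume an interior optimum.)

MU_c = t^2 and MU_t = 2·c·t.
MRS = MU_c/MU_t = (1/2)·t/c.
Tangency: set MRS = p_c/p_t = 9/34.
So (1/2)·t/c = 9/34, i.e. t = (9/17)·c.
Substitute into the budget 9·c + 34·t = 459: 27·c = 459, so c* = 17.
Then t* = (9/17)·17 = 9.

c* = 17, t* = 9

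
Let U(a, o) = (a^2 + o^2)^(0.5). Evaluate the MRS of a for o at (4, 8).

For CES with ρ = 2, MRS = (o/a)^(-1).
At (4, 8): MRS = 0.5.
The indifference curve has slope −0.5 at this bundle.

MRS = 0.5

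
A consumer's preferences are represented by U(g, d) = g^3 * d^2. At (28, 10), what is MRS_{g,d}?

MU_g = 3·g^2·d^2 and MU_d = 2·g^3·d.
MRS = MU_g/MU_d = (3/2)·d/g.
At (28, 10): MRS = 15/28.
So at (28, 10) the consumer would give up 15/28 units of d for one more unit of g.

MRS = 15/28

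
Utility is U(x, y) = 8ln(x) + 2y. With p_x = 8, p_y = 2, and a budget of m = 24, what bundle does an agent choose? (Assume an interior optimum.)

x* = 1, y* = 8

MU_x = 8/x, MU_y = 2.
MRS = 8/x ÷ 2.
Tangency: set MRS = p_x/p_y = 8/2 = 4.
MRS depends only on x: 4/x = 4 ⇒ x* = 4/4 = 1.
From the budget, 2·y = 24 − 8·1 = 16, so y* = 8.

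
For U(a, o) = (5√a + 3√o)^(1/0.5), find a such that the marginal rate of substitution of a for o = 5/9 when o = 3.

For CES with ρ = 0.5, MRS = (5/3)·√(o/a).
Setting (5/3)·√(3/a) = 5/9 gives √(3/a) = 1/3, so 3/a = 1/9 and a = 27.

a = 27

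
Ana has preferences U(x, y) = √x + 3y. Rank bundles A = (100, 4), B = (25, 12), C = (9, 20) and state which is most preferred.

Evaluate utility at each bundle:
U(A) = 22.000.
U(B) = 41.000.
U(C) = 63.000.
Highest utility is C, so C ≻ B ≻ A.

Bundle C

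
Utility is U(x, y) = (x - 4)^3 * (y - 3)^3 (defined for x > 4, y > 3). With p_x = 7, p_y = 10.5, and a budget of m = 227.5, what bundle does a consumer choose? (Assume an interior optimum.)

x* = 16, y* = 11

MU_x = 3·(x−4)^2·(y−3)^3, MU_y = 3·(x−4)^3·(y−3)^2.
MRS = (y−3)/(x−4).
Tangency: set MRS = p_x/p_y = 7/10.5 = 2/3.
So (y − 3)/(x − 4) = 2/3, i.e. (y − 3) = (2/3)·(x − 4).
Rewrite the budget in excess-of-subsistence terms: 7·(x − 4) + 10.5·(y − 3) = 227.5 − 7·4 − 10.5·3 = 168.
Substituting, 14·(x − 4) = 168, so x − 4 = 12 and x* = 16.
Then y − 3 = (2/3)·12 = 8, so y* = 11.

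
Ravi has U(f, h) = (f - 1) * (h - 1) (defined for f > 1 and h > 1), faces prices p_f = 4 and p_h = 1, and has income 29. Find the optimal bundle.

MU_f = (h−1), MU_h = (f−1).
MRS = (h−1)/(f−1).
Tangency: set MRS = p_f/p_h = 4/1 = 4.
So (h − 1)/(f − 1) = 4, i.e. (h − 1) = 4·(f − 1).
Rewrite the budget in excess-of-subsistence terms: 4·(f − 1) + 1·(h − 1) = 29 − 4·1 − 1·1 = 24.
Substituting, 8·(f − 1) = 24, so f − 1 = 3 and f* = 4.
Then h − 1 = 4·3 = 12, so h* = 13.

f* = 4, h* = 13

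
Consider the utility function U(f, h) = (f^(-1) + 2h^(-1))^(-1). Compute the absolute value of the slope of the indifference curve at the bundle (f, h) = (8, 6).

MRS = 9/32

For CES with ρ = -1, MRS = (1/2)·(h/f)^2.
At (8, 6): MRS = 9/32.
That is, one extra unit of f is worth 9/32 units of h at the margin.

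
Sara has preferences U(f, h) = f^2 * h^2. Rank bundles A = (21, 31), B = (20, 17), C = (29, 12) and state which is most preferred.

Bundle A

Evaluate utility at each bundle:
U(A) = 423801.
U(B) = 115600.
U(C) = 121104.
Highest utility is A, so A ≻ C ≻ B.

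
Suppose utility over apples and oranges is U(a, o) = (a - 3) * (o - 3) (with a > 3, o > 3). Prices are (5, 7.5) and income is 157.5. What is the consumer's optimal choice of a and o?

MU_a = (o−3), MU_o = (a−3).
MRS = (o−3)/(a−3).
Tangency: set MRS = p_a/p_o = 5/7.5 = 2/3.
So (o − 3)/(a − 3) = 2/3, i.e. (o − 3) = (2/3)·(a − 3).
Rewrite the budget in excess-of-subsistence terms: 5·(a − 3) + 7.5·(o − 3) = 157.5 − 5·3 − 7.5·3 = 120.
Substituting, 10·(a − 3) = 120, so a − 3 = 12 and a* = 15.
Then o − 3 = (2/3)·12 = 8, so o* = 11.

a* = 15, o* = 11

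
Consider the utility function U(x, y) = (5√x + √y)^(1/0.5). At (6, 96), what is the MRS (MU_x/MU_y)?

For CES with ρ = 0.5, MRS = (5/1)·√(y/x).
At (6, 96): MRS = 20.
The indifference curve has slope −20 at this bundle.

MRS = 20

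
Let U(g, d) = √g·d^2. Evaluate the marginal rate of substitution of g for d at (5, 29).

MU_g = 0.5·g^(-0.5)·d^2 and MU_d = 2·√g·d.
MRS = MU_g/MU_d = (0.25)·d/g.
At (5, 29): MRS = 1.45.
The indifference curve has slope −1.45 at this bundle.

MRS = 1.45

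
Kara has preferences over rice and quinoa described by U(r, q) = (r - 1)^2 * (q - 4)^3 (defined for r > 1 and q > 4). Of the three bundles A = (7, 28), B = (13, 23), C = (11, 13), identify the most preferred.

Bundle B

Evaluate utility at each bundle:
U(A) = 497664.
U(B) = 987696.
U(C) = 72900.
Highest utility is B, so B ≻ A ≻ C.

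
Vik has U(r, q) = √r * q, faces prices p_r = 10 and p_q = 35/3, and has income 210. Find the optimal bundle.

r* = 7, q* = 12

MU_r = 0.5·r^(-0.5)·q and MU_q = √r.
MRS = MU_r/MU_q = (0.5)·q/r.
Tangency: set MRS = p_r/p_q = 10/(35/3) = 6/7.
So (0.5)·q/r = 6/7, i.e. q = (12/7)·r.
Substitute into the budget 10·r + (35/3)·q = 210: 30·r = 210, so r* = 7.
Then q* = (12/7)·7 = 12.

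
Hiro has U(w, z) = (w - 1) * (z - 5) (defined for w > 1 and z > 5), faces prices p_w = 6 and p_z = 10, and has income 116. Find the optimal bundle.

w* = 6, z* = 8

MU_w = (z−5), MU_z = (w−1).
MRS = (z−5)/(w−1).
Tangency: set MRS = p_w/p_z = 6/10 = 0.6.
So (z − 5)/(w − 1) = 0.6, i.e. (z − 5) = 0.6·(w − 1).
Rewrite the budget in excess-of-subsistence terms: 6·(w − 1) + 10·(z − 5) = 116 − 6·1 − 10·5 = 60.
Substituting, 12·(w − 1) = 60, so w − 1 = 5 and w* = 6.
Then z − 5 = 0.6·5 = 3, so z* = 8.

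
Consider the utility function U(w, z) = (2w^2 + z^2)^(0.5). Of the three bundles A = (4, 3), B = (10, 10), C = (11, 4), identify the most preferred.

Evaluate utility at each bundle:
U(A) = 6.403.
U(B) = 17.321.
U(C) = 16.062.
Highest utility is B, so B ≻ C ≻ A.

Bundle B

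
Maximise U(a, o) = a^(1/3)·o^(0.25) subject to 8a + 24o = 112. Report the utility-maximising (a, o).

a* = 8, o* = 2

MU_a = 1/3·a^(-2/3)·o^(0.25) and MU_o = 0.25·a^(1/3)·o^(-0.75).
MRS = MU_a/MU_o = (4/3)·o/a.
Tangency: set MRS = p_a/p_o = 8/24 = 1/3.
So (4/3)·o/a = 1/3, i.e. o = 0.25·a.
Substitute into the budget 8·a + 24·o = 112: 14·a = 112, so a* = 8.
Then o* = 0.25·8 = 2.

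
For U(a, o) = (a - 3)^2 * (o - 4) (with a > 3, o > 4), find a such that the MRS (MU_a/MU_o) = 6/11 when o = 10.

a = 25

MU_a = 2·(a−3)·(o−4), MU_o = (a−3)^2.
MRS = (2/1)·(o−4)/(a−3).
Substitute o = 10: MRS = 12/(a − 3). Setting this equal to 6/11 gives a − 3 = 12/(6/11) = 22, so a = 25.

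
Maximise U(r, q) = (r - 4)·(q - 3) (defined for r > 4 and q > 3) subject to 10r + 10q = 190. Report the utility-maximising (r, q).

r* = 10, q* = 9

MU_r = (q−3), MU_q = (r−4).
MRS = (q−3)/(r−4).
Tangency: set MRS = p_r/p_q = 10/10 = 1.
So (q − 3)/(r − 4) = 1, i.e. (q − 3) = (r − 4).
Rewrite the budget in excess-of-subsistence terms: 10·(r − 4) + 10·(q − 3) = 190 − 10·4 − 10·3 = 120.
Substituting, 20·(r − 4) = 120, so r − 4 = 6 and r* = 10.
Then q − 3 = 6, so q* = 9.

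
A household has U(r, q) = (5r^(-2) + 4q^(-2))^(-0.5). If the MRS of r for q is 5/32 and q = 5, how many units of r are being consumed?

r = 10

For CES with ρ = -2, MRS = (5/4)·(q/r)^3.
Setting (5/4)·(5/r)^3 = 5/32 gives (5/r)^3 = 0.125, so 5/r = 0.5 and r = 10.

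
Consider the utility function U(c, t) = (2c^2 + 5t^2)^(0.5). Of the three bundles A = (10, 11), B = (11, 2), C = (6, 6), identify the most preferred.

Evaluate utility at each bundle:
U(A) = 28.373.
U(B) = 16.186.
U(C) = 15.875.
Highest utility is A, so A ≻ B ≻ C.

Bundle A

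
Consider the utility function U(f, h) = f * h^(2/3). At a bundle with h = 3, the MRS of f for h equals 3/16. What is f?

f = 24

MU_f = h^(2/3) and MU_h = 2/3·f·h^(-1/3).
MRS = MU_f/MU_h = (1.5)·h/f.
Substitute h = 3: MRS = 4.5/f. Setting 4.5/f = 3/16 gives f = 4.5/(3/16) = 24.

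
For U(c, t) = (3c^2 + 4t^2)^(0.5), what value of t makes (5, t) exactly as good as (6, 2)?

U depends on (c, t) only through S = 3c^2 + 4t^2, so equal utility means equal S. At (6, 2): S = 124.
With c = 5: 3·5^2 = 75, so 4t^2 = 124 − 75 = 49, i.e. t^2 = 12.25.
Hence t = √12.25 = 3.5.
Check: U(5, 3.5) = 11.1355.

t = 3.5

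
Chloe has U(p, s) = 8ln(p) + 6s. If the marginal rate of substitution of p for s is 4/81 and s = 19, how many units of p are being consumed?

MU_p = 8/p, MU_s = 6.
MRS = 8/p ÷ 6.
MRS depends only on p: (4/3)/p = 4/81 ⇒ p = (4/3)/(4/81) = 27.

p = 27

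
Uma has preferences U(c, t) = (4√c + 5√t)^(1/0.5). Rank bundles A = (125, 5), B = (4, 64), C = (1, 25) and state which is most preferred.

Bundle A

Evaluate utility at each bundle:
U(A) = 3125.000.
U(B) = 2304.000.
U(C) = 841.000.
Highest utility is A, so A ≻ B ≻ C.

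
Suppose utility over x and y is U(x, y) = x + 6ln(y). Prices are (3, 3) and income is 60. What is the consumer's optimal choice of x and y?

MU_x = 1, MU_y = 6/y.
MRS = 1 ÷ (6/y).
Tangency: set MRS = p_x/p_y = 3/3 = 1.
MRS depends only on y: (1/6)·y = 1 ⇒ y* = 1/(1/6) = 6.
From the budget, 3·x = 60 − 3·6 = 42, so x* = 14.

x* = 14, y* = 6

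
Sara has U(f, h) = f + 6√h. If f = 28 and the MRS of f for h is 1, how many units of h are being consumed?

h = 9

MU_f = 1, MU_h = 6/(2√h).
MRS = 1 ÷ (6/(2√h)).
MRS depends only on h: (1/3)·√h = 1 ⇒ √h = 1/(1/3) = 3 ⇒ h = 9.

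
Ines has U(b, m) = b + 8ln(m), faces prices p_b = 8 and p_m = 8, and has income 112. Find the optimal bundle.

MU_b = 1, MU_m = 8/m.
MRS = 1 ÷ (8/m).
Tangency: set MRS = p_b/p_m = 8/8 = 1.
MRS depends only on m: 0.125·m = 1 ⇒ m* = 1/0.125 = 8.
From the budget, 8·b = 112 − 8·8 = 48, so b* = 6.

b* = 6, m* = 8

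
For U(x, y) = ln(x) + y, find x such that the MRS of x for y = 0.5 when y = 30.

MU_x = 1/x, MU_y = 1.
MRS = 1/x ÷ 1.
MRS depends only on x: 1/x = 0.5 ⇒ x = 1/0.5 = 2.

x = 2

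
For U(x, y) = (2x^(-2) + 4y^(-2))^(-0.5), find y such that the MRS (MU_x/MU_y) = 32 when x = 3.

y = 12

For CES with ρ = -2, MRS = (2/4)·(y/x)^3.
Setting (2/4)·(y/3)^3 = 32 gives (y/3)^3 = 64, so y/3 = 4 and y = 12.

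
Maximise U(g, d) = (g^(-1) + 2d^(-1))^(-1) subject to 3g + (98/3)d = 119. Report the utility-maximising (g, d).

For CES with ρ = -1, MRS = (1/2)·(d/g)^2.
Tangency: set MRS = p_g/p_d = 3/(98/3) = 9/98.
So (d/g)^2 = 9/49; taking the square root, d/g = 3/7, i.e. d = (3/7)·g.
Substitute into the budget 3·g + (98/3)·d = 119: 17·g = 119, so g* = 7 and d* = (3/7)·7 = 3.

g* = 7, d* = 3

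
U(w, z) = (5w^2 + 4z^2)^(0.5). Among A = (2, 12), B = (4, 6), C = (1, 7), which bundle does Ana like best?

Evaluate utility at each bundle:
U(A) = 24.413.
U(B) = 14.967.
U(C) = 14.177.
Highest utility is A, so A ≻ B ≻ C.

Bundle A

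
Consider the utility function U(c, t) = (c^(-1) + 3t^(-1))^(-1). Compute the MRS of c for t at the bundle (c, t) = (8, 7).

MRS = 49/192

For CES with ρ = -1, MRS = (1/3)·(t/c)^2.
At (8, 7): MRS = 49/192.
That is, one extra unit of c is worth 49/192 units of t at the margin.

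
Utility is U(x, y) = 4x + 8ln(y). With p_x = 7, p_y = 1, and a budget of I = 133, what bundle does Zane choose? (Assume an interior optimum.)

x* = 17, y* = 14

MU_x = 4, MU_y = 8/y.
MRS = 4 ÷ (8/y).
Tangency: set MRS = p_x/p_y = 7/1 = 7.
MRS depends only on y: 0.5·y = 7 ⇒ y* = 7/0.5 = 14.
From the budget, 7·x = 133 − 1·14 = 119, so x* = 17.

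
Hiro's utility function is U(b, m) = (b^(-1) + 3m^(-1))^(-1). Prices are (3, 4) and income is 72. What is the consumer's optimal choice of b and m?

b* = 8, m* = 12

For CES with ρ = -1, MRS = (1/3)·(m/b)^2.
Tangency: set MRS = p_b/p_m = 3/4 = 0.75.
So (m/b)^2 = 2.25; taking the square root, m/b = 1.5, i.e. m = 1.5·b.
Substitute into the budget 3·b + 4·m = 72: 9·b = 72, so b* = 8 and m* = 1.5·8 = 12.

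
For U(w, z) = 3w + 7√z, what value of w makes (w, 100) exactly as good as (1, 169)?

U(1, 169) = 94.
Set U(w, 100) = 94 and solve.
With z = 100: √100 = 10, so 3w = 94 − 7·10 = 24 and w = 8.
Check: U(8, 100) = 94.

w = 8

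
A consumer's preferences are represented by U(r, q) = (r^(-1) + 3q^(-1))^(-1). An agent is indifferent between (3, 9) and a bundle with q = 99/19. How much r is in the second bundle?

U depends on (r, q) only through S = r^(-1) + 3q^(-1), so equal utility means equal S. At (3, 9): S = 2/3.
With q = 99/19: 3·(99/19)^(-1) = 19/33, so r^(-1) = 2/3 − 19/33 = 1/11.
Hence r = 1/(1/11) = 11.
Check: U(11, 99/19) = 1.5.

r = 11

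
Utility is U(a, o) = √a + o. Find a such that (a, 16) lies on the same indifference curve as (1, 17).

a = 4

U(1, 17) = 18.
Set U(a, 16) = 18 and solve.
With o = 16: √a = 18 − 16 = 2, so √a = 2 and a = 4.
Check: U(4, 16) = 18.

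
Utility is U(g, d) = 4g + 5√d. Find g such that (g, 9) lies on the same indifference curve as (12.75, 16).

U(12.75, 16) = 71.
Set U(g, 9) = 71 and solve.
With d = 9: √9 = 3, so 4g = 71 − 5·3 = 56 and g = 14.
Check: U(14, 9) = 71.

g = 14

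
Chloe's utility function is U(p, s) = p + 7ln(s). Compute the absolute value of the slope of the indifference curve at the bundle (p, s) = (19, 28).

MRS = 4

MU_p = 1, MU_s = 7/s.
MRS = 1 ÷ (7/s).
At (19, 28): MRS = 4.
So at (19, 28) the consumer would give up 4 units of s for one more unit of p.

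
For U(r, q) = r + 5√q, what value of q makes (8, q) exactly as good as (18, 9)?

q = 25

U(18, 9) = 33.
Set U(8, q) = 33 and solve.
With r = 8: 5√q = 33 − 8 = 25, so √q = 5 and q = 25.
Check: U(8, 25) = 33.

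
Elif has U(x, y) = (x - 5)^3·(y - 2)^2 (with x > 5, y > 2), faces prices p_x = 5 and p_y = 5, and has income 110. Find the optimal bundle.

x* = 14, y* = 8

MU_x = 3·(x−5)^2·(y−2)^2, MU_y = 2·(x−5)^3·(y−2).
MRS = (3/2)·(y−2)/(x−5).
Tangency: set MRS = p_x/p_y = 5/5 = 1.
So (3/2)·(y − 2)/(x − 5) = 1, i.e. (y − 2) = (2/3)·(x − 5).
Rewrite the budget in excess-of-subsistence terms: 5·(x − 5) + 5·(y − 2) = 110 − 5·5 − 5·2 = 75.
Substituting, (25/3)·(x − 5) = 75, so x − 5 = 9 and x* = 14.
Then y − 2 = (2/3)·9 = 6, so y* = 8.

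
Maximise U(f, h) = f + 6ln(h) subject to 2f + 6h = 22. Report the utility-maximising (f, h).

f* = 5, h* = 2

MU_f = 1, MU_h = 6/h.
MRS = 1 ÷ (6/h).
Tangency: set MRS = p_f/p_h = 2/6 = 1/3.
MRS depends only on h: (1/6)·h = 1/3 ⇒ h* = (1/3)/(1/6) = 2.
From the budget, 2·f = 22 − 6·2 = 10, so f* = 5.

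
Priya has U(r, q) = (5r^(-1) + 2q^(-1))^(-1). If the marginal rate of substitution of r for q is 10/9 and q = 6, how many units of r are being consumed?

For CES with ρ = -1, MRS = (5/2)·(q/r)^2.
Setting (5/2)·(6/r)^2 = 10/9 gives (6/r)^2 = 4/9, so 6/r = 2/3 and r = 9.

r = 9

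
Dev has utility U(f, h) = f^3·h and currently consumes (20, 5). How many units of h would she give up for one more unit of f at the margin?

MRS = 0.75

MU_f = 3·f^2·h and MU_h = f^3.
MRS = MU_f/MU_h = (3/1)·h/f.
At (20, 5): MRS = 0.75.
That is, one extra unit of f is worth 0.75 units of h at the margin.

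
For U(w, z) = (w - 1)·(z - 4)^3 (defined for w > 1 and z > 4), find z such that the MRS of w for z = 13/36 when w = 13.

MU_w = (z−4)^3, MU_z = 3·(w−1)·(z−4)^2.
MRS = (1/3)·(z−4)/(w−1).
Substitute w = 13: MRS = (z − 4)/36. Setting this equal to 13/36 gives z − 4 = (13/36)·36 = 13, so z = 17.

z = 17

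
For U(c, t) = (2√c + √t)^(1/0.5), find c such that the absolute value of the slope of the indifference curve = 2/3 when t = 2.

For CES with ρ = 0.5, MRS = (2/1)·√(t/c).
Setting (2/1)·√(2/c) = 2/3 gives √(2/c) = 1/3, so 2/c = 1/9 and c = 18.

c = 18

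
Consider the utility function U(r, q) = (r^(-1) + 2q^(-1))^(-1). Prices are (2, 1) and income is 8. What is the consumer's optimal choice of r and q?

For CES with ρ = -1, MRS = (1/2)·(q/r)^2.
Tangency: set MRS = p_r/p_q = 2/1 = 2.
So (q/r)^2 = 4; taking the square root, q/r = 2, i.e. q = 2·r.
Substitute into the budget 2·r + 1·q = 8: 4·r = 8, so r* = 2 and q* = 2·2 = 4.

r* = 2, q* = 4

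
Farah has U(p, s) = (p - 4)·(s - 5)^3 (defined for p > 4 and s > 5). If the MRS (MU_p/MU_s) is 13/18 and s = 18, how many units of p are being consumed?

MU_p = (s−5)^3, MU_s = 3·(p−4)·(s−5)^2.
MRS = (1/3)·(s−5)/(p−4).
Substitute s = 18: MRS = (13/3)/(p − 4). Setting this equal to 13/18 gives p − 4 = (13/3)/(13/18) = 6, so p = 10.

p = 10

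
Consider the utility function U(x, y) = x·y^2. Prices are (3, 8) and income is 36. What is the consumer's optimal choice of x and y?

x* = 4, y* = 3

MU_x = y^2 and MU_y = 2·x·y.
MRS = MU_x/MU_y = (1/2)·y/x.
Tangency: set MRS = p_x/p_y = 3/8 = 0.375.
So (1/2)·y/x = 0.375, i.e. y = 0.75·x.
Substitute into the budget 3·x + 8·y = 36: 9·x = 36, so x* = 4.
Then y* = 0.75·4 = 3.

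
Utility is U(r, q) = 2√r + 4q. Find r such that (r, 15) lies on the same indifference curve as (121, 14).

r = 81

U(121, 14) = 78.
Set U(r, 15) = 78 and solve.
With q = 15: 2√r = 78 − 4·15 = 18, so √r = 9 and r = 81.
Check: U(81, 15) = 78.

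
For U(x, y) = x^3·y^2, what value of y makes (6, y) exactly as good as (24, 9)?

U(24, 9) = 1119744.
Set U(6, y) = 1119744 and solve.
With x = 6: 6^3 = 216, so y^2 = 1119744/216 = 5184; taking the square root, y = 72.
Check: U(6, 72) = 1119744.

y = 72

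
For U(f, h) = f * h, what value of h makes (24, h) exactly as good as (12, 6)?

U(12, 6) = 72.
Set U(24, h) = 72 and solve.
With f = 24: h = 72/24 = 3.
Check: U(24, 3) = 72.

h = 3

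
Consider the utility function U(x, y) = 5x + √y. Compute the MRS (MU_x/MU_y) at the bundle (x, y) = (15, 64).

MU_x = 5, MU_y = 1/(2√y).
MRS = 5 ÷ (1/(2√y)).
At (15, 64): MRS = 80.
So at (15, 64) the consumer would give up 80 units of y for one more unit of x.

MRS = 80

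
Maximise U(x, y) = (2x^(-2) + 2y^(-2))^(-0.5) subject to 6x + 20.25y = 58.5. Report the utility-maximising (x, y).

x* = 3, y* = 2

For CES with ρ = -2, MRS = (y/x)^3.
Tangency: set MRS = p_x/p_y = 6/20.25 = 8/27.
So (y/x)^3 = 8/27; taking the cube root, y/x = 2/3, i.e. y = (2/3)·x.
Substitute into the budget 6·x + 20.25·y = 58.5: 19.5·x = 58.5, so x* = 3 and y* = (2/3)·3 = 2.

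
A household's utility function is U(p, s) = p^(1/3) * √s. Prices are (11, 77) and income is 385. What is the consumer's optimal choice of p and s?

p* = 14, s* = 3

MU_p = 1/3·p^(-2/3)·√s and MU_s = 0.5·p^(1/3)·s^(-0.5).
MRS = MU_p/MU_s = (2/3)·s/p.
Tangency: set MRS = p_p/p_s = 11/77 = 1/7.
So (2/3)·s/p = 1/7, i.e. s = (3/14)·p.
Substitute into the budget 11·p + 77·s = 385: 27.5·p = 385, so p* = 14.
Then s* = (3/14)·14 = 3.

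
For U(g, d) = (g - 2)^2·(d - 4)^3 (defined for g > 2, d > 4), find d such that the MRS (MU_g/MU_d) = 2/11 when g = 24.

d = 10

MU_g = 2·(g−2)·(d−4)^3, MU_d = 3·(g−2)^2·(d−4)^2.
MRS = (2/3)·(d−4)/(g−2).
Substitute g = 24: MRS = (d − 4)/33. Setting this equal to 2/11 gives d − 4 = (2/11)·33 = 6, so d = 10.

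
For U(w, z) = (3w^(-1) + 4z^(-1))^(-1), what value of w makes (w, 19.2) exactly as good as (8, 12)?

U depends on (w, z) only through S = 3w^(-1) + 4z^(-1), so equal utility means equal S. At (8, 12): S = 17/24.
With z = 19.2: 4·19.2^(-1) = 5/24, so 3w^(-1) = 17/24 − 5/24 = 0.5, i.e. w^(-1) = 1/6.
Hence w = 1/(1/6) = 6.
Check: U(6, 19.2) = 1.4118.

w = 6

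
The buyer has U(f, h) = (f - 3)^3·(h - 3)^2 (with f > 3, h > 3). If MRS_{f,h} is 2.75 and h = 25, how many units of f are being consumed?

f = 15

MU_f = 3·(f−3)^2·(h−3)^2, MU_h = 2·(f−3)^3·(h−3).
MRS = (3/2)·(h−3)/(f−3).
Substitute h = 25: MRS = 33/(f − 3). Setting this equal to 2.75 gives f − 3 = 33/2.75 = 12, so f = 15.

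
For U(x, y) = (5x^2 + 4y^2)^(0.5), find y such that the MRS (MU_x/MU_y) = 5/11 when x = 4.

For CES with ρ = 2, MRS = (5/4)·(y/x)^(-1).
Setting (5/4)·(y/4)^(-1) = 5/11 gives (y/4)^(-1) = 4/11, so y/4 = 2.75 and y = 11.

y = 11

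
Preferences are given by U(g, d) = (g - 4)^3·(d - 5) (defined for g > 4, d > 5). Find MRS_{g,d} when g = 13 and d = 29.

MRS = 8

MU_g = 3·(g−4)^2·(d−5), MU_d = (g−4)^3.
MRS = (3/1)·(d−5)/(g−4).
At (13, 29): MRS = 8.
That is, one extra unit of g is worth 8 units of d at the margin.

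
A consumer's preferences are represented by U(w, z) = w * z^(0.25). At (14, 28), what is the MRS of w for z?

MU_w = z^(0.25) and MU_z = 0.25·w·z^(-0.75).
MRS = MU_w/MU_z = (4)·z/w.
At (14, 28): MRS = 8.
So at (14, 28) the consumer would give up 8 units of z for one more unit of w.

MRS = 8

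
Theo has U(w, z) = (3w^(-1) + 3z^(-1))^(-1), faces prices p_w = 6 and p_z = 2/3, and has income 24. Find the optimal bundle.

w* = 3, z* = 9

For CES with ρ = -1, MRS = (z/w)^2.
Tangency: set MRS = p_w/p_z = 6/(2/3) = 9.
So (z/w)^2 = 9; taking the square root, z/w = 3, i.e. z = 3·w.
Substitute into the budget 6·w + (2/3)·z = 24: 8·w = 24, so w* = 3 and z* = 3·3 = 9.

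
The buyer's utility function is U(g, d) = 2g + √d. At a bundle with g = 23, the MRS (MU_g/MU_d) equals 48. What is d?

d = 144

MU_g = 2, MU_d = 1/(2√d).
MRS = 2 ÷ (1/(2√d)).
MRS depends only on d: 4·√d = 48 ⇒ √d = 48/4 = 12 ⇒ d = 144.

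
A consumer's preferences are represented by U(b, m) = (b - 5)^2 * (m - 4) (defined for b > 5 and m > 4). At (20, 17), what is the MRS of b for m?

MU_b = 2·(b−5)·(m−4), MU_m = (b−5)^2.
MRS = (2/1)·(m−4)/(b−5).
At (20, 17): MRS = 26/15.
That is, one extra unit of b is worth 26/15 units of m at the margin.

MRS = 26/15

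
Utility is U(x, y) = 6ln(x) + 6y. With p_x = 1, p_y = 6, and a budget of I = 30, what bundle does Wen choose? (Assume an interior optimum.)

MU_x = 6/x, MU_y = 6.
MRS = 6/x ÷ 6.
Tangency: set MRS = p_x/p_y = 1/6.
MRS depends only on x: 1/x = 1/6 ⇒ x* = 1/(1/6) = 6.
From the budget, 6·y = 30 − 1·6 = 24, so y* = 4.

x* = 6, y* = 4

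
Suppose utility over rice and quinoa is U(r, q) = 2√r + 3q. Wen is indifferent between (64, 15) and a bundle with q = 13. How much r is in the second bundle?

r = 121

U(64, 15) = 61.
Set U(r, 13) = 61 and solve.
With q = 13: 2√r = 61 − 3·13 = 22, so √r = 11 and r = 121.
Check: U(121, 13) = 61.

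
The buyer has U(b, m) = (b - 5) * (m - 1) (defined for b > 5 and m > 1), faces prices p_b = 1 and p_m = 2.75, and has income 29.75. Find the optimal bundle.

b* = 16, m* = 5

MU_b = (m−1), MU_m = (b−5).
MRS = (m−1)/(b−5).
Tangency: set MRS = p_b/p_m = 1/2.75 = 4/11.
So (m − 1)/(b − 5) = 4/11, i.e. (m − 1) = (4/11)·(b − 5).
Rewrite the budget in excess-of-subsistence terms: 1·(b − 5) + 2.75·(m − 1) = 29.75 − 1·5 − 2.75·1 = 22.
Substituting, 2·(b − 5) = 22, so b − 5 = 11 and b* = 16.
Then m − 1 = (4/11)·11 = 4, so m* = 5.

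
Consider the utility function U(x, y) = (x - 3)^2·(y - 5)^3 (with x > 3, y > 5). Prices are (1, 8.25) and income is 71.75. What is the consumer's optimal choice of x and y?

x* = 14, y* = 7

MU_x = 2·(x−3)·(y−5)^3, MU_y = 3·(x−3)^2·(y−5)^2.
MRS = (2/3)·(y−5)/(x−3).
Tangency: set MRS = p_x/p_y = 1/8.25 = 4/33.
So (2/3)·(y − 5)/(x − 3) = 4/33, i.e. (y − 5) = (2/11)·(x − 3).
Rewrite the budget in excess-of-subsistence terms: 1·(x − 3) + 8.25·(y − 5) = 71.75 − 1·3 − 8.25·5 = 27.5.
Substituting, 2.5·(x − 3) = 27.5, so x − 3 = 11 and x* = 14.
Then y − 5 = (2/11)·11 = 2, so y* = 7.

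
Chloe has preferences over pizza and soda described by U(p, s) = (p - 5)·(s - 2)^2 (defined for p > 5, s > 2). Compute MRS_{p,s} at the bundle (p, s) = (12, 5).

MU_p = (s−2)^2, MU_s = 2·(p−5)·(s−2).
MRS = (1/2)·(s−2)/(p−5).
At (12, 5): MRS = 3/14.
So at (12, 5) the consumer would give up 3/14 units of s for one more unit of p.

MRS = 3/14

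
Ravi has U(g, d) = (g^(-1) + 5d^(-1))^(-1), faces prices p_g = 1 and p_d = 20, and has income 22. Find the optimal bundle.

For CES with ρ = -1, MRS = (1/5)·(d/g)^2.
Tangency: set MRS = p_g/p_d = 1/20 = 0.05.
So (d/g)^2 = 0.25; taking the square root, d/g = 0.5, i.e. d = 0.5·g.
Substitute into the budget 1·g + 20·d = 22: 11·g = 22, so g* = 2 and d* = 0.5·2 = 1.

g* = 2, d* = 1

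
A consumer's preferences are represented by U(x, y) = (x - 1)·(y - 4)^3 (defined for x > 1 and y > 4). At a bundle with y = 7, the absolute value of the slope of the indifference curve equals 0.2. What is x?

MU_x = (y−4)^3, MU_y = 3·(x−1)·(y−4)^2.
MRS = (1/3)·(y−4)/(x−1).
Substitute y = 7: MRS = 1/(x − 1). Setting this equal to 0.2 gives x − 1 = 1/0.2 = 5, so x = 6.

x = 6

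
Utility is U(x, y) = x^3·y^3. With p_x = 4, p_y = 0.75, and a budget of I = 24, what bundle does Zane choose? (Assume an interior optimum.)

MU_x = 3·x^2·y^3 and MU_y = 3·x^3·y^2.
MRS = MU_x/MU_y = y/x.
Tangency: set MRS = p_x/p_y = 4/0.75 = 16/3.
So y/x = 16/3, i.e. y = (16/3)·x.
Substitute into the budget 4·x + 0.75·y = 24: 8·x = 24, so x* = 3.
Then y* = (16/3)·3 = 16.

x* = 3, y* = 16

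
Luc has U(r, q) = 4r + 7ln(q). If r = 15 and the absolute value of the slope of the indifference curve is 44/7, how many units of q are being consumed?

q = 11

MU_r = 4, MU_q = 7/q.
MRS = 4 ÷ (7/q).
MRS depends only on q: (4/7)·q = 44/7 ⇒ q = (44/7)/(4/7) = 11.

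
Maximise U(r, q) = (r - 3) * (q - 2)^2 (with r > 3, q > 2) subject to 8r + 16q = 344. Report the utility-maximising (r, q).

MU_r = (q−2)^2, MU_q = 2·(r−3)·(q−2).
MRS = (1/2)·(q−2)/(r−3).
Tangency: set MRS = p_r/p_q = 8/16 = 0.5.
So (1/2)·(q − 2)/(r − 3) = 0.5, i.e. (q − 2) = (r − 3).
Rewrite the budget in excess-of-subsistence terms: 8·(r − 3) + 16·(q − 2) = 344 − 8·3 − 16·2 = 288.
Substituting, 24·(r − 3) = 288, so r − 3 = 12 and r* = 15.
Then q − 2 = 12, so q* = 14.

r* = 15, q* = 14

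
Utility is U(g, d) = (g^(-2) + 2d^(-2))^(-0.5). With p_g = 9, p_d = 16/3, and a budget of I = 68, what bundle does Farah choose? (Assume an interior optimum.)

g* = 4, d* = 6

For CES with ρ = -2, MRS = (1/2)·(d/g)^3.
Tangency: set MRS = p_g/p_d = 9/(16/3) = 27/16.
So (d/g)^3 = 3.375; taking the cube root, d/g = 1.5, i.e. d = 1.5·g.
Substitute into the budget 9·g + (16/3)·d = 68: 17·g = 68, so g* = 4 and d* = 1.5·4 = 6.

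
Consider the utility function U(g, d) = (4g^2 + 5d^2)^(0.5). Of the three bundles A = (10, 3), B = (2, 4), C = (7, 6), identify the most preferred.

Bundle A

Evaluate utility at each bundle:
U(A) = 21.095.
U(B) = 9.798.
U(C) = 19.391.
Highest utility is A, so A ≻ C ≻ B.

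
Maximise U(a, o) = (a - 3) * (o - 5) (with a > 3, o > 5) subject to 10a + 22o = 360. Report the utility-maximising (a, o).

a* = 14, o* = 10

MU_a = (o−5), MU_o = (a−3).
MRS = (o−5)/(a−3).
Tangency: set MRS = p_a/p_o = 10/22 = 5/11.
So (o − 5)/(a − 3) = 5/11, i.e. (o − 5) = (5/11)·(a − 3).
Rewrite the budget in excess-of-subsistence terms: 10·(a − 3) + 22·(o − 5) = 360 − 10·3 − 22·5 = 220.
Substituting, 20·(a − 3) = 220, so a − 3 = 11 and a* = 14.
Then o − 5 = (5/11)·11 = 5, so o* = 10.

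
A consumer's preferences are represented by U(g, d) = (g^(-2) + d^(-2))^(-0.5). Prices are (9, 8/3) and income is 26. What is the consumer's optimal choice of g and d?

g* = 2, d* = 3

For CES with ρ = -2, MRS = (d/g)^3.
Tangency: set MRS = p_g/p_d = 9/(8/3) = 3.375.
So (d/g)^3 = 3.375; taking the cube root, d/g = 1.5, i.e. d = 1.5·g.
Substitute into the budget 9·g + (8/3)·d = 26: 13·g = 26, so g* = 2 and d* = 1.5·2 = 3.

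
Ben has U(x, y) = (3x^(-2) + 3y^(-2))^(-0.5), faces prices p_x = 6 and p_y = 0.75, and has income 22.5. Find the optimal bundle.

For CES with ρ = -2, MRS = (y/x)^3.
Tangency: set MRS = p_x/p_y = 6/0.75 = 8.
So (y/x)^3 = 8; taking the cube root, y/x = 2, i.e. y = 2·x.
Substitute into the budget 6·x + 0.75·y = 22.5: 7.5·x = 22.5, so x* = 3 and y* = 2·3 = 6.

x* = 3, y* = 6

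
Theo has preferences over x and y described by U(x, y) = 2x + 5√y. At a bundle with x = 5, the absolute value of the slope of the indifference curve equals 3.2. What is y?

MU_x = 2, MU_y = 5/(2√y).
MRS = 2 ÷ (5/(2√y)).
MRS depends only on y: 0.8·√y = 3.2 ⇒ √y = 3.2/0.8 = 4 ⇒ y = 16.

y = 16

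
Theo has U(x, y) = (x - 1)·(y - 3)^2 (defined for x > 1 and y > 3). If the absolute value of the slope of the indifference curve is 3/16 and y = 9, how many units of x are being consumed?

x = 17

MU_x = (y−3)^2, MU_y = 2·(x−1)·(y−3).
MRS = (1/2)·(y−3)/(x−1).
Substitute y = 9: MRS = 3/(x − 1). Setting this equal to 3/16 gives x − 1 = 3/(3/16) = 16, so x = 17.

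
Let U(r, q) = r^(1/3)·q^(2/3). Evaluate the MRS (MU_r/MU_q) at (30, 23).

MRS = 23/60

MU_r = 1/3·r^(-2/3)·q^(2/3) and MU_q = 2/3·r^(1/3)·q^(-1/3).
MRS = MU_r/MU_q = (0.5)·q/r.
At (30, 23): MRS = 23/60.
So at (30, 23) the consumer would give up 23/60 units of q for one more unit of r.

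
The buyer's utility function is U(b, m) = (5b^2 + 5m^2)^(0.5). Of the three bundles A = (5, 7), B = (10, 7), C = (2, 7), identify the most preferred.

Evaluate utility at each bundle:
U(A) = 19.235.
U(B) = 27.295.
U(C) = 16.279.
Highest utility is B, so B ≻ A ≻ C.

Bundle B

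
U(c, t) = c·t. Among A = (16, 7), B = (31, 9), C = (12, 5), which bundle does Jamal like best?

Evaluate utility at each bundle:
U(A) = 112.
U(B) = 279.
U(C) = 60.
Highest utility is B, so B ≻ A ≻ C.

Bundle B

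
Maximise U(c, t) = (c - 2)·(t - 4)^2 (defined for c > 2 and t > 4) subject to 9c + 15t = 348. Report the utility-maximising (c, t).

MU_c = (t−4)^2, MU_t = 2·(c−2)·(t−4).
MRS = (1/2)·(t−4)/(c−2).
Tangency: set MRS = p_c/p_t = 9/15 = 0.6.
So (1/2)·(t − 4)/(c − 2) = 0.6, i.e. (t − 4) = 1.2·(c − 2).
Rewrite the budget in excess-of-subsistence terms: 9·(c − 2) + 15·(t − 4) = 348 − 9·2 − 15·4 = 270.
Substituting, 27·(c − 2) = 270, so c − 2 = 10 and c* = 12.
Then t − 4 = 1.2·10 = 12, so t* = 16.

c* = 12, t* = 16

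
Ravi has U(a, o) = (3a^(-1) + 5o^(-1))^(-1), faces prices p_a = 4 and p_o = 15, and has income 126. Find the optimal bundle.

a* = 9, o* = 6

For CES with ρ = -1, MRS = (3/5)·(o/a)^2.
Tangency: set MRS = p_a/p_o = 4/15.
So (o/a)^2 = 4/9; taking the square root, o/a = 2/3, i.e. o = (2/3)·a.
Substitute into the budget 4·a + 15·o = 126: 14·a = 126, so a* = 9 and o* = (2/3)·9 = 6.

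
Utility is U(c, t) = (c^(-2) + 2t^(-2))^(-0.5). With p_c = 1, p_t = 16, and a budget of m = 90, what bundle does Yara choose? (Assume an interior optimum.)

For CES with ρ = -2, MRS = (1/2)·(t/c)^3.
Tangency: set MRS = p_c/p_t = 1/16.
So (t/c)^3 = 0.125; taking the cube root, t/c = 0.5, i.e. t = 0.5·c.
Substitute into the budget 1·c + 16·t = 90: 9·c = 90, so c* = 10 and t* = 0.5·10 = 5.

c* = 10, t* = 5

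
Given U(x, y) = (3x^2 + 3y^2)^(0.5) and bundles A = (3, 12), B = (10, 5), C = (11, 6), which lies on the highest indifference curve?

Bundle C

Evaluate utility at each bundle:
U(A) = 21.424.
U(B) = 19.365.
U(C) = 21.703.
Highest utility is C, so C ≻ A ≻ B.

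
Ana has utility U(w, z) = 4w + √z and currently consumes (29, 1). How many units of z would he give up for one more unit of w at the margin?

MRS = 8

MU_w = 4, MU_z = 1/(2√z).
MRS = 4 ÷ (1/(2√z)).
At (29, 1): MRS = 8.
That is, one extra unit of w is worth 8 units of z at the margin.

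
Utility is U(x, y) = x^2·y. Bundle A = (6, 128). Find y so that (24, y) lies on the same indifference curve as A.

U(6, 128) = 4608.
Set U(24, y) = 4608 and solve.
With x = 24: 24^2 = 576, so y = 4608/576 = 8.
Check: U(24, 8) = 4608.

y = 8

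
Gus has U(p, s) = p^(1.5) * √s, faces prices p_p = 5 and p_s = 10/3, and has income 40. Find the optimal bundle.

MU_p = 1.5·√p·√s and MU_s = 0.5·p^(1.5)·s^(-0.5).
MRS = MU_p/MU_s = (3)·s/p.
Tangency: set MRS = p_p/p_s = 5/(10/3) = 1.5.
So (3)·s/p = 1.5, i.e. s = 0.5·p.
Substitute into the budget 5·p + (10/3)·s = 40: (20/3)·p = 40, so p* = 6.
Then s* = 0.5·6 = 3.

p* = 6, s* = 3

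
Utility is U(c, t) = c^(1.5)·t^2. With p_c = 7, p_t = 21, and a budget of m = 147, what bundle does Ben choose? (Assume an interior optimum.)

c* = 9, t* = 4

MU_c = 1.5·√c·t^2 and MU_t = 2·c^(1.5)·t.
MRS = MU_c/MU_t = (0.75)·t/c.
Tangency: set MRS = p_c/p_t = 7/21 = 1/3.
So (0.75)·t/c = 1/3, i.e. t = (4/9)·c.
Substitute into the budget 7·c + 21·t = 147: (49/3)·c = 147, so c* = 9.
Then t* = (4/9)·9 = 4.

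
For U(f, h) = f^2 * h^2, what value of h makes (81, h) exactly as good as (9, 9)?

U(9, 9) = 6561.
Set U(81, h) = 6561 and solve.
With f = 81: 81^2 = 6561, so h^2 = 6561/6561 = 1; taking the square root, h = 1.
Check: U(81, 1) = 6561.

h = 1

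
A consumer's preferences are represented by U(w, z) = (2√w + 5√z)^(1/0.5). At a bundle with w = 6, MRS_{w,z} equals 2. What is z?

z = 150

For CES with ρ = 0.5, MRS = (2/5)·√(z/w).
Setting (2/5)·√(z/6) = 2 gives √(z/6) = 5, so z/6 = 25 and z = 150.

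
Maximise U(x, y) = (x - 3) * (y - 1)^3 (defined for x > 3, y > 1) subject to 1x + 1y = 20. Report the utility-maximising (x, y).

MU_x = (y−1)^3, MU_y = 3·(x−3)·(y−1)^2.
MRS = (1/3)·(y−1)/(x−3).
Tangency: set MRS = p_x/p_y = 1/1 = 1.
So (1/3)·(y − 1)/(x − 3) = 1, i.e. (y − 1) = 3·(x − 3).
Rewrite the budget in excess-of-subsistence terms: 1·(x − 3) + 1·(y − 1) = 20 − 1·3 − 1·1 = 16.
Substituting, 4·(x − 3) = 16, so x − 3 = 4 and x* = 7.
Then y − 1 = 3·4 = 12, so y* = 13.

x* = 7, y* = 13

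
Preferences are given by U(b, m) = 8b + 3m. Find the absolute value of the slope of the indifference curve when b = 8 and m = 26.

MU_b = 8, MU_m = 3, so MRS = 8/3 at every bundle.
At (8, 26): MRS = 8/3.
That is, one extra unit of b is worth 8/3 units of m at the margin.

MRS = 8/3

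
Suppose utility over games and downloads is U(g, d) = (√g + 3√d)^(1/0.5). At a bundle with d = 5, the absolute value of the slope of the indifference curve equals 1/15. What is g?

g = 125

For CES with ρ = 0.5, MRS = (1/3)·√(d/g).
Setting (1/3)·√(5/g) = 1/15 gives √(5/g) = 0.2, so 5/g = 1/25 and g = 125.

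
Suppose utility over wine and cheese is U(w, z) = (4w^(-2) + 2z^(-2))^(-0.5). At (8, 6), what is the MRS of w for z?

MRS = 27/32

For CES with ρ = -2, MRS = (4/2)·(z/w)^3.
At (8, 6): MRS = 27/32.
So at (8, 6) the consumer would give up 27/32 units of z for one more unit of w.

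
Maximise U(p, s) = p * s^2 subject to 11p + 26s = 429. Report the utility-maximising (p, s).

MU_p = s^2 and MU_s = 2·p·s.
MRS = MU_p/MU_s = (1/2)·s/p.
Tangency: set MRS = p_p/p_s = 11/26.
So (1/2)·s/p = 11/26, i.e. s = (11/13)·p.
Substitute into the budget 11·p + 26·s = 429: 33·p = 429, so p* = 13.
Then s* = (11/13)·13 = 11.

p* = 13, s* = 11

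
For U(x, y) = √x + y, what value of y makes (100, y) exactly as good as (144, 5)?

y = 7

U(144, 5) = 17.
Set U(100, y) = 17 and solve.
With x = 100: √100 = 10, so y = 17 − 10 = 7.
Check: U(100, 7) = 17.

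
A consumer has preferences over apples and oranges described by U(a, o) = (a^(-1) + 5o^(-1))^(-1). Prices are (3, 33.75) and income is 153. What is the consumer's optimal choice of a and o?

a* = 6, o* = 4

For CES with ρ = -1, MRS = (1/5)·(o/a)^2.
Tangency: set MRS = p_a/p_o = 3/33.75 = 4/45.
So (o/a)^2 = 4/9; taking the square root, o/a = 2/3, i.e. o = (2/3)·a.
Substitute into the budget 3·a + 33.75·o = 153: 25.5·a = 153, so a* = 6 and o* = (2/3)·6 = 4.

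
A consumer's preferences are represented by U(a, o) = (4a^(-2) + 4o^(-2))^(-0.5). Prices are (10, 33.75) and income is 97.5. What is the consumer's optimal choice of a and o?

For CES with ρ = -2, MRS = (o/a)^3.
Tangency: set MRS = p_a/p_o = 10/33.75 = 8/27.
So (o/a)^3 = 8/27; taking the cube root, o/a = 2/3, i.e. o = (2/3)·a.
Substitute into the budget 10·a + 33.75·o = 97.5: 32.5·a = 97.5, so a* = 3 and o* = (2/3)·3 = 2.

a* = 3, o* = 2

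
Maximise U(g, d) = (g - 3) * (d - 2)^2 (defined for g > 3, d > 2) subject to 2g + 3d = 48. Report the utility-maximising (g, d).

g* = 9, d* = 10

MU_g = (d−2)^2, MU_d = 2·(g−3)·(d−2).
MRS = (1/2)·(d−2)/(g−3).
Tangency: set MRS = p_g/p_d = 2/3.
So (1/2)·(d − 2)/(g − 3) = 2/3, i.e. (d − 2) = (4/3)·(g − 3).
Rewrite the budget in excess-of-subsistence terms: 2·(g − 3) + 3·(d − 2) = 48 − 2·3 − 3·2 = 36.
Substituting, 6·(g − 3) = 36, so g − 3 = 6 and g* = 9.
Then d − 2 = (4/3)·6 = 8, so d* = 10.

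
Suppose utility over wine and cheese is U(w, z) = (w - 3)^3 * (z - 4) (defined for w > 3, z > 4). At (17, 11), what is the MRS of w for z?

MU_w = 3·(w−3)^2·(z−4), MU_z = (w−3)^3.
MRS = (3/1)·(z−4)/(w−3).
At (17, 11): MRS = 1.5.
The indifference curve has slope −1.5 at this bundle.

MRS = 1.5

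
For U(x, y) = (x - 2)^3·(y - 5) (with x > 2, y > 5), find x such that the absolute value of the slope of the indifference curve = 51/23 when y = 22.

x = 25

MU_x = 3·(x−2)^2·(y−5), MU_y = (x−2)^3.
MRS = (3/1)·(y−5)/(x−2).
Substitute y = 22: MRS = 51/(x − 2). Setting this equal to 51/23 gives x − 2 = 51/(51/23) = 23, so x = 25.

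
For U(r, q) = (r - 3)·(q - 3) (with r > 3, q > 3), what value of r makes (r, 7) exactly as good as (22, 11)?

U(22, 11) = 152.
Set U(r, 7) = 152 and solve.
With q = 7: (7 − 3) = 4, so (r − 3) = 152/4 = 38.
So r = 3 + 38 = 41.
Check: U(41, 7) = 152.

r = 41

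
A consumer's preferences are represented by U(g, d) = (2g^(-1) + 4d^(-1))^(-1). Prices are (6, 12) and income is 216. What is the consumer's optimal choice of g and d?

g* = 12, d* = 12

For CES with ρ = -1, MRS = (2/4)·(d/g)^2.
Tangency: set MRS = p_g/p_d = 6/12 = 0.5.
So (d/g)^2 = 1; taking the square root, d/g = 1, i.e. d = g.
Substitute into the budget 6·g + 12·d = 216: 18·g = 216, so g* = 12 and d* = 12.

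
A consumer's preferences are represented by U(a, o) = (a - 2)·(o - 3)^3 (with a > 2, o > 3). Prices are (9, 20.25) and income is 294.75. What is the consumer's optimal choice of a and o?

a* = 8, o* = 11

MU_a = (o−3)^3, MU_o = 3·(a−2)·(o−3)^2.
MRS = (1/3)·(o−3)/(a−2).
Tangency: set MRS = p_a/p_o = 9/20.25 = 4/9.
So (1/3)·(o − 3)/(a − 2) = 4/9, i.e. (o − 3) = (4/3)·(a − 2).
Rewrite the budget in excess-of-subsistence terms: 9·(a − 2) + 20.25·(o − 3) = 294.75 − 9·2 − 20.25·3 = 216.
Substituting, 36·(a − 2) = 216, so a − 2 = 6 and a* = 8.
Then o − 3 = (4/3)·6 = 8, so o* = 11.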